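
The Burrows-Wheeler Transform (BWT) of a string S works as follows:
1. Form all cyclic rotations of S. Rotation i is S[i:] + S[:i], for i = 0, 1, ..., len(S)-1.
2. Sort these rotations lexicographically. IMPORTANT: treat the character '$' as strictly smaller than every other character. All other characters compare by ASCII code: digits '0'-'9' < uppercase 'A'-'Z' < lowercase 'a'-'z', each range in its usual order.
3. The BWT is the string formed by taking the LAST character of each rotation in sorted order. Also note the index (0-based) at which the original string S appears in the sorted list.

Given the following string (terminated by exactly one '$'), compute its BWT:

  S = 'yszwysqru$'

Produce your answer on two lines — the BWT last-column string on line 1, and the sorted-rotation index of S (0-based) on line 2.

Answer: usqyyrzw$s
8

Derivation:
All 10 rotations (rotation i = S[i:]+S[:i]):
  rot[0] = yszwysqru$
  rot[1] = szwysqru$y
  rot[2] = zwysqru$ys
  rot[3] = wysqru$ysz
  rot[4] = ysqru$yszw
  rot[5] = sqru$yszwy
  rot[6] = qru$yszwys
  rot[7] = ru$yszwysq
  rot[8] = u$yszwysqr
  rot[9] = $yszwysqru
Sorted (with $ < everything):
  sorted[0] = $yszwysqru  (last char: 'u')
  sorted[1] = qru$yszwys  (last char: 's')
  sorted[2] = ru$yszwysq  (last char: 'q')
  sorted[3] = sqru$yszwy  (last char: 'y')
  sorted[4] = szwysqru$y  (last char: 'y')
  sorted[5] = u$yszwysqr  (last char: 'r')
  sorted[6] = wysqru$ysz  (last char: 'z')
  sorted[7] = ysqru$yszw  (last char: 'w')
  sorted[8] = yszwysqru$  (last char: '$')
  sorted[9] = zwysqru$ys  (last char: 's')
Last column: usqyyrzw$s
Original string S is at sorted index 8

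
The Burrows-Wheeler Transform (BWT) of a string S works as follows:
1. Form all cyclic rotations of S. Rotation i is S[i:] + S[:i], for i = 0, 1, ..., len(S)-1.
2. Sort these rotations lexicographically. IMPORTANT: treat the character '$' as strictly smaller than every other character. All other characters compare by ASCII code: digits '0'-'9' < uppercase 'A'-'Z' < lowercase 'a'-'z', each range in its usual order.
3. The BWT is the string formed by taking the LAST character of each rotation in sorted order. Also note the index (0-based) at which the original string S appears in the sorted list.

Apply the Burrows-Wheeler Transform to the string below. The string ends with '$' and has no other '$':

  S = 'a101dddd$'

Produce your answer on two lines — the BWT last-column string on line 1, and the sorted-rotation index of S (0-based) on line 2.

Answer: d1a0$ddd1
4

Derivation:
All 9 rotations (rotation i = S[i:]+S[:i]):
  rot[0] = a101dddd$
  rot[1] = 101dddd$a
  rot[2] = 01dddd$a1
  rot[3] = 1dddd$a10
  rot[4] = dddd$a101
  rot[5] = ddd$a101d
  rot[6] = dd$a101dd
  rot[7] = d$a101ddd
  rot[8] = $a101dddd
Sorted (with $ < everything):
  sorted[0] = $a101dddd  (last char: 'd')
  sorted[1] = 01dddd$a1  (last char: '1')
  sorted[2] = 101dddd$a  (last char: 'a')
  sorted[3] = 1dddd$a10  (last char: '0')
  sorted[4] = a101dddd$  (last char: '$')
  sorted[5] = d$a101ddd  (last char: 'd')
  sorted[6] = dd$a101dd  (last char: 'd')
  sorted[7] = ddd$a101d  (last char: 'd')
  sorted[8] = dddd$a101  (last char: '1')
Last column: d1a0$ddd1
Original string S is at sorted index 4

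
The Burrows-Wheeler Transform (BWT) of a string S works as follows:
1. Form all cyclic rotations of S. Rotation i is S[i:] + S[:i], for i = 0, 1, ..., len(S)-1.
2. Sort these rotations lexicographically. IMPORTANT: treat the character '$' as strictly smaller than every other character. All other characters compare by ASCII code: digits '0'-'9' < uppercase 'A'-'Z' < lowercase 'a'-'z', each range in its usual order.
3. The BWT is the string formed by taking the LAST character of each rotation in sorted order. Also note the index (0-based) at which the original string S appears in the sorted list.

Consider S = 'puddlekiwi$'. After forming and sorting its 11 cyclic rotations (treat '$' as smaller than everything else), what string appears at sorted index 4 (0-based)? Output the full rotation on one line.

Answer: i$puddlekiw

Derivation:
All 11 rotations (rotation i = S[i:]+S[:i]):
  rot[0] = puddlekiwi$
  rot[1] = uddlekiwi$p
  rot[2] = ddlekiwi$pu
  rot[3] = dlekiwi$pud
  rot[4] = lekiwi$pudd
  rot[5] = ekiwi$puddl
  rot[6] = kiwi$puddle
  rot[7] = iwi$puddlek
  rot[8] = wi$puddleki
  rot[9] = i$puddlekiw
  rot[10] = $puddlekiwi
Sorted (with $ < everything):
  sorted[0] = $puddlekiwi
  sorted[1] = ddlekiwi$pu
  sorted[2] = dlekiwi$pud
  sorted[3] = ekiwi$puddl
  sorted[4] = i$puddlekiw
  sorted[5] = iwi$puddlek
  sorted[6] = kiwi$puddle
  sorted[7] = lekiwi$pudd
  sorted[8] = puddlekiwi$
  sorted[9] = uddlekiwi$p
  sorted[10] = wi$puddleki
sorted[4] = i$puddlekiw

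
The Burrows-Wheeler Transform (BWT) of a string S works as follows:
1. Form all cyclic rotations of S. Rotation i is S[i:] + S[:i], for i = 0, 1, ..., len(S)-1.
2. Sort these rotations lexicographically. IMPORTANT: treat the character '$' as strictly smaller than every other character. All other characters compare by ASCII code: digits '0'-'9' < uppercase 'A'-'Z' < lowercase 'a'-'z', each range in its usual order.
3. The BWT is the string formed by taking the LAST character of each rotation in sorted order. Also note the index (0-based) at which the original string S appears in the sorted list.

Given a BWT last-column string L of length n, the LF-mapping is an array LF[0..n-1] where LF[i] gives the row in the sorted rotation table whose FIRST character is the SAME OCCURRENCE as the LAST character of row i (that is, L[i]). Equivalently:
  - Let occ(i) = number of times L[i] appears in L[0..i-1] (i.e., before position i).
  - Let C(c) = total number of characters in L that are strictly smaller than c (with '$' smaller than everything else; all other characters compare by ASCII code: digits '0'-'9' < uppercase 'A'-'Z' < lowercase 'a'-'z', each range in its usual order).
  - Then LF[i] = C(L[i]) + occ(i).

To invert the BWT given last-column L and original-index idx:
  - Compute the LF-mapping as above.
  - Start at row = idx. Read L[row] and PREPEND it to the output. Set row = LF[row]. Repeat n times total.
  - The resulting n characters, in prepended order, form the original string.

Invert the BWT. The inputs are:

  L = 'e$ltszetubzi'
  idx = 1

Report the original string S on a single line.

LF mapping: 2 0 5 7 6 10 3 8 9 1 11 4
Walk LF starting at row 1, prepending L[row]:
  step 1: row=1, L[1]='$', prepend. Next row=LF[1]=0
  step 2: row=0, L[0]='e', prepend. Next row=LF[0]=2
  step 3: row=2, L[2]='l', prepend. Next row=LF[2]=5
  step 4: row=5, L[5]='z', prepend. Next row=LF[5]=10
  step 5: row=10, L[10]='z', prepend. Next row=LF[10]=11
  step 6: row=11, L[11]='i', prepend. Next row=LF[11]=4
  step 7: row=4, L[4]='s', prepend. Next row=LF[4]=6
  step 8: row=6, L[6]='e', prepend. Next row=LF[6]=3
  step 9: row=3, L[3]='t', prepend. Next row=LF[3]=7
  step 10: row=7, L[7]='t', prepend. Next row=LF[7]=8
  step 11: row=8, L[8]='u', prepend. Next row=LF[8]=9
  step 12: row=9, L[9]='b', prepend. Next row=LF[9]=1
Reversed output: buttesizzle$

Answer: buttesizzle$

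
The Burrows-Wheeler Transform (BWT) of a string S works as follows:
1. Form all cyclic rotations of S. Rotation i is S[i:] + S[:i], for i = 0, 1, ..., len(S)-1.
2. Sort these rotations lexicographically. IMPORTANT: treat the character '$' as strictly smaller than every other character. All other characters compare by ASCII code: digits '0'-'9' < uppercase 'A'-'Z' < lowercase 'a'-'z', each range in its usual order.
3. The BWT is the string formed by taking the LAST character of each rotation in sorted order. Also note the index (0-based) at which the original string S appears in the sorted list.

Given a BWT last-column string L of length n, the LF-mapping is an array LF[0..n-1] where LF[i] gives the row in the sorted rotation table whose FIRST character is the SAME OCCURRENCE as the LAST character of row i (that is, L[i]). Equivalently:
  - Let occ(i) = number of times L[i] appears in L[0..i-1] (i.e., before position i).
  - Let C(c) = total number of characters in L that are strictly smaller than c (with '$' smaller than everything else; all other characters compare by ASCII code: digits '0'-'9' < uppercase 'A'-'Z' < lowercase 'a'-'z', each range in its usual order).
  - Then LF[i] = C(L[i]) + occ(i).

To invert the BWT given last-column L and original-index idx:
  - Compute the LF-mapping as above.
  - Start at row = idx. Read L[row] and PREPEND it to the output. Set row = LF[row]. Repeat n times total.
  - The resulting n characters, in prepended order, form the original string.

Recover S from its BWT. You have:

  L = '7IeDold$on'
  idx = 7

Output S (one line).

Answer: noodleDI7$

Derivation:
LF mapping: 1 3 5 2 8 6 4 0 9 7
Walk LF starting at row 7, prepending L[row]:
  step 1: row=7, L[7]='$', prepend. Next row=LF[7]=0
  step 2: row=0, L[0]='7', prepend. Next row=LF[0]=1
  step 3: row=1, L[1]='I', prepend. Next row=LF[1]=3
  step 4: row=3, L[3]='D', prepend. Next row=LF[3]=2
  step 5: row=2, L[2]='e', prepend. Next row=LF[2]=5
  step 6: row=5, L[5]='l', prepend. Next row=LF[5]=6
  step 7: row=6, L[6]='d', prepend. Next row=LF[6]=4
  step 8: row=4, L[4]='o', prepend. Next row=LF[4]=8
  step 9: row=8, L[8]='o', prepend. Next row=LF[8]=9
  step 10: row=9, L[9]='n', prepend. Next row=LF[9]=7
Reversed output: noodleDI7$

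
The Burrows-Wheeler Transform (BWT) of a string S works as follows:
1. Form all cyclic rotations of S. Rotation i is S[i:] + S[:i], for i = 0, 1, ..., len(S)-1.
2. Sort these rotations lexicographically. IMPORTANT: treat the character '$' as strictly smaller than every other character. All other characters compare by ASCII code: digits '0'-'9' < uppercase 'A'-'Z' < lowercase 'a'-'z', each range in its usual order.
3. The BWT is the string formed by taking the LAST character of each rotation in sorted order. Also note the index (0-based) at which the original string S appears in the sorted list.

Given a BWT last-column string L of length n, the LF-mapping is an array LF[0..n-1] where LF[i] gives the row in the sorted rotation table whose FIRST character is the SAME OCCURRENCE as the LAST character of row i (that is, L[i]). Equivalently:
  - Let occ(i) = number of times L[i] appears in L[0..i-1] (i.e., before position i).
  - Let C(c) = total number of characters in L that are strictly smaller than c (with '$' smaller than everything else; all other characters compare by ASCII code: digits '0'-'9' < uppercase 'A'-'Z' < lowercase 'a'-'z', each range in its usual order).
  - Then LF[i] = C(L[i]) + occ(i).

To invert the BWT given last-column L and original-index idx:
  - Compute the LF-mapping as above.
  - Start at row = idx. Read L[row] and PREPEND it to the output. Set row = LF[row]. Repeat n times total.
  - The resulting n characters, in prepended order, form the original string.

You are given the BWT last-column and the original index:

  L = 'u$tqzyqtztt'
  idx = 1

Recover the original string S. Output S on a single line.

Answer: qtqtzytztu$

Derivation:
LF mapping: 7 0 3 1 9 8 2 4 10 5 6
Walk LF starting at row 1, prepending L[row]:
  step 1: row=1, L[1]='$', prepend. Next row=LF[1]=0
  step 2: row=0, L[0]='u', prepend. Next row=LF[0]=7
  step 3: row=7, L[7]='t', prepend. Next row=LF[7]=4
  step 4: row=4, L[4]='z', prepend. Next row=LF[4]=9
  step 5: row=9, L[9]='t', prepend. Next row=LF[9]=5
  step 6: row=5, L[5]='y', prepend. Next row=LF[5]=8
  step 7: row=8, L[8]='z', prepend. Next row=LF[8]=10
  step 8: row=10, L[10]='t', prepend. Next row=LF[10]=6
  step 9: row=6, L[6]='q', prepend. Next row=LF[6]=2
  step 10: row=2, L[2]='t', prepend. Next row=LF[2]=3
  step 11: row=3, L[3]='q', prepend. Next row=LF[3]=1
Reversed output: qtqtzytztu$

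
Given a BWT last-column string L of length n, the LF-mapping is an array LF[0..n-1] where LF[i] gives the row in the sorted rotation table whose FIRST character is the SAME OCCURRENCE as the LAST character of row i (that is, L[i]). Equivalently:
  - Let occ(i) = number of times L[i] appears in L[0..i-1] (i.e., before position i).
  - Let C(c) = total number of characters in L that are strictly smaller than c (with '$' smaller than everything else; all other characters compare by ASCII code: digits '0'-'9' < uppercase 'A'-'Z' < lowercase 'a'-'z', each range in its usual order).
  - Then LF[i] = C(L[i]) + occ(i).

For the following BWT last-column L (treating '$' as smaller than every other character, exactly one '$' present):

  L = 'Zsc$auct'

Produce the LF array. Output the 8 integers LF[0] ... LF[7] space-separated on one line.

Char counts: '$':1, 'Z':1, 'a':1, 'c':2, 's':1, 't':1, 'u':1
C (first-col start): C('$')=0, C('Z')=1, C('a')=2, C('c')=3, C('s')=5, C('t')=6, C('u')=7
L[0]='Z': occ=0, LF[0]=C('Z')+0=1+0=1
L[1]='s': occ=0, LF[1]=C('s')+0=5+0=5
L[2]='c': occ=0, LF[2]=C('c')+0=3+0=3
L[3]='$': occ=0, LF[3]=C('$')+0=0+0=0
L[4]='a': occ=0, LF[4]=C('a')+0=2+0=2
L[5]='u': occ=0, LF[5]=C('u')+0=7+0=7
L[6]='c': occ=1, LF[6]=C('c')+1=3+1=4
L[7]='t': occ=0, LF[7]=C('t')+0=6+0=6

Answer: 1 5 3 0 2 7 4 6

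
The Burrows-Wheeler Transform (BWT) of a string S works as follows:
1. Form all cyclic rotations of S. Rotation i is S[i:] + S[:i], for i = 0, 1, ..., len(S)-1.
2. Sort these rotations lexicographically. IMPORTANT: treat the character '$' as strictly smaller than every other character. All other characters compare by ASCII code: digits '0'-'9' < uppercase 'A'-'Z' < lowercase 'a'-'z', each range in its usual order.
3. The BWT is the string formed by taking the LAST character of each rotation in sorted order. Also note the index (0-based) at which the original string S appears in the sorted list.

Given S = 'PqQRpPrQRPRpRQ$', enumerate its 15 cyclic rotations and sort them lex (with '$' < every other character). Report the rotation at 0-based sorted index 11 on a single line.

Answer: pPrQRPRpRQ$PqQR

Derivation:
All 15 rotations (rotation i = S[i:]+S[:i]):
  rot[0] = PqQRpPrQRPRpRQ$
  rot[1] = qQRpPrQRPRpRQ$P
  rot[2] = QRpPrQRPRpRQ$Pq
  rot[3] = RpPrQRPRpRQ$PqQ
  rot[4] = pPrQRPRpRQ$PqQR
  rot[5] = PrQRPRpRQ$PqQRp
  rot[6] = rQRPRpRQ$PqQRpP
  rot[7] = QRPRpRQ$PqQRpPr
  rot[8] = RPRpRQ$PqQRpPrQ
  rot[9] = PRpRQ$PqQRpPrQR
  rot[10] = RpRQ$PqQRpPrQRP
  rot[11] = pRQ$PqQRpPrQRPR
  rot[12] = RQ$PqQRpPrQRPRp
  rot[13] = Q$PqQRpPrQRPRpR
  rot[14] = $PqQRpPrQRPRpRQ
Sorted (with $ < everything):
  sorted[0] = $PqQRpPrQRPRpRQ
  sorted[1] = PRpRQ$PqQRpPrQR
  sorted[2] = PqQRpPrQRPRpRQ$
  sorted[3] = PrQRPRpRQ$PqQRp
  sorted[4] = Q$PqQRpPrQRPRpR
  sorted[5] = QRPRpRQ$PqQRpPr
  sorted[6] = QRpPrQRPRpRQ$Pq
  sorted[7] = RPRpRQ$PqQRpPrQ
  sorted[8] = RQ$PqQRpPrQRPRp
  sorted[9] = RpPrQRPRpRQ$PqQ
  sorted[10] = RpRQ$PqQRpPrQRP
  sorted[11] = pPrQRPRpRQ$PqQR
  sorted[12] = pRQ$PqQRpPrQRPR
  sorted[13] = qQRpPrQRPRpRQ$P
  sorted[14] = rQRPRpRQ$PqQRpP
sorted[11] = pPrQRPRpRQ$PqQR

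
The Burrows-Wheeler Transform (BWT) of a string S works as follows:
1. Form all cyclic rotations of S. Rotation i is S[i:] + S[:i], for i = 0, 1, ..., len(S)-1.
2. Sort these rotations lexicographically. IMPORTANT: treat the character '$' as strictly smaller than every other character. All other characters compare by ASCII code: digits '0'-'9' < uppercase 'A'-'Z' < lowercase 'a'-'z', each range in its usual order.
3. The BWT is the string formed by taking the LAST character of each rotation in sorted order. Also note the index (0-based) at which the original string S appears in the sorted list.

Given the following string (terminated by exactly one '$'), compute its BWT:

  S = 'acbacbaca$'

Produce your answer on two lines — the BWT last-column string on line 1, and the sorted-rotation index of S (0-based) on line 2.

All 10 rotations (rotation i = S[i:]+S[:i]):
  rot[0] = acbacbaca$
  rot[1] = cbacbaca$a
  rot[2] = bacbaca$ac
  rot[3] = acbaca$acb
  rot[4] = cbaca$acba
  rot[5] = baca$acbac
  rot[6] = aca$acbacb
  rot[7] = ca$acbacba
  rot[8] = a$acbacbac
  rot[9] = $acbacbaca
Sorted (with $ < everything):
  sorted[0] = $acbacbaca  (last char: 'a')
  sorted[1] = a$acbacbac  (last char: 'c')
  sorted[2] = aca$acbacb  (last char: 'b')
  sorted[3] = acbaca$acb  (last char: 'b')
  sorted[4] = acbacbaca$  (last char: '$')
  sorted[5] = baca$acbac  (last char: 'c')
  sorted[6] = bacbaca$ac  (last char: 'c')
  sorted[7] = ca$acbacba  (last char: 'a')
  sorted[8] = cbaca$acba  (last char: 'a')
  sorted[9] = cbacbaca$a  (last char: 'a')
Last column: acbb$ccaaa
Original string S is at sorted index 4

Answer: acbb$ccaaa
4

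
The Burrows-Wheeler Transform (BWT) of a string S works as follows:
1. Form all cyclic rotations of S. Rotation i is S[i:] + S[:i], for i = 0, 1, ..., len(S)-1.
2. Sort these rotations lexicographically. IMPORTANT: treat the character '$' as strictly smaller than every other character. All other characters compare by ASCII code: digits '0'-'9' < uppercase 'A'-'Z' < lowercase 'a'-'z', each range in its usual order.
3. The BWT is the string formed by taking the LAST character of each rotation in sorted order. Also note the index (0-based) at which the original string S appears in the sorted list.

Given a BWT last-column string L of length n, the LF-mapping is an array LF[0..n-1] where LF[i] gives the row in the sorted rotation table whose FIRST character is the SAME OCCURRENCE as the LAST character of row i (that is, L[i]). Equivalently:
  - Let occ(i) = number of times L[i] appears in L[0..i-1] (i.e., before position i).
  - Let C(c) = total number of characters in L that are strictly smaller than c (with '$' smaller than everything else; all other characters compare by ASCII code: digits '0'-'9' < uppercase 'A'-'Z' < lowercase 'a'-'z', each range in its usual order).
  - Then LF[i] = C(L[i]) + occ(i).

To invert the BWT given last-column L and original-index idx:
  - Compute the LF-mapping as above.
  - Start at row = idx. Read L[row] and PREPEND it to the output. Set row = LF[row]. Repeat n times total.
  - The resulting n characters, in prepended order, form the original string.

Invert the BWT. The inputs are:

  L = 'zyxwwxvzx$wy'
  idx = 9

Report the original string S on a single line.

Answer: yzxyvxxwwwz$

Derivation:
LF mapping: 10 8 5 2 3 6 1 11 7 0 4 9
Walk LF starting at row 9, prepending L[row]:
  step 1: row=9, L[9]='$', prepend. Next row=LF[9]=0
  step 2: row=0, L[0]='z', prepend. Next row=LF[0]=10
  step 3: row=10, L[10]='w', prepend. Next row=LF[10]=4
  step 4: row=4, L[4]='w', prepend. Next row=LF[4]=3
  step 5: row=3, L[3]='w', prepend. Next row=LF[3]=2
  step 6: row=2, L[2]='x', prepend. Next row=LF[2]=5
  step 7: row=5, L[5]='x', prepend. Next row=LF[5]=6
  step 8: row=6, L[6]='v', prepend. Next row=LF[6]=1
  step 9: row=1, L[1]='y', prepend. Next row=LF[1]=8
  step 10: row=8, L[8]='x', prepend. Next row=LF[8]=7
  step 11: row=7, L[7]='z', prepend. Next row=LF[7]=11
  step 12: row=11, L[11]='y', prepend. Next row=LF[11]=9
Reversed output: yzxyvxxwwwz$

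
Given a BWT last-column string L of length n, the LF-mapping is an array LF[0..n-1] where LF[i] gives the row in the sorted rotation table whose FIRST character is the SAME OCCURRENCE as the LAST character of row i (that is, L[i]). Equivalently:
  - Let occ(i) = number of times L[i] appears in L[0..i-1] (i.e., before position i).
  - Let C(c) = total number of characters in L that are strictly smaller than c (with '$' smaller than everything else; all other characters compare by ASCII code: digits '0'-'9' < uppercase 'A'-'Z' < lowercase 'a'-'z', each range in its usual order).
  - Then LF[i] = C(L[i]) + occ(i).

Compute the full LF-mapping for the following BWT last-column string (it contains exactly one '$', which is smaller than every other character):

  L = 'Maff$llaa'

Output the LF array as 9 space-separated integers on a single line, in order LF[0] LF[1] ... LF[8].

Char counts: '$':1, 'M':1, 'a':3, 'f':2, 'l':2
C (first-col start): C('$')=0, C('M')=1, C('a')=2, C('f')=5, C('l')=7
L[0]='M': occ=0, LF[0]=C('M')+0=1+0=1
L[1]='a': occ=0, LF[1]=C('a')+0=2+0=2
L[2]='f': occ=0, LF[2]=C('f')+0=5+0=5
L[3]='f': occ=1, LF[3]=C('f')+1=5+1=6
L[4]='$': occ=0, LF[4]=C('$')+0=0+0=0
L[5]='l': occ=0, LF[5]=C('l')+0=7+0=7
L[6]='l': occ=1, LF[6]=C('l')+1=7+1=8
L[7]='a': occ=1, LF[7]=C('a')+1=2+1=3
L[8]='a': occ=2, LF[8]=C('a')+2=2+2=4

Answer: 1 2 5 6 0 7 8 3 4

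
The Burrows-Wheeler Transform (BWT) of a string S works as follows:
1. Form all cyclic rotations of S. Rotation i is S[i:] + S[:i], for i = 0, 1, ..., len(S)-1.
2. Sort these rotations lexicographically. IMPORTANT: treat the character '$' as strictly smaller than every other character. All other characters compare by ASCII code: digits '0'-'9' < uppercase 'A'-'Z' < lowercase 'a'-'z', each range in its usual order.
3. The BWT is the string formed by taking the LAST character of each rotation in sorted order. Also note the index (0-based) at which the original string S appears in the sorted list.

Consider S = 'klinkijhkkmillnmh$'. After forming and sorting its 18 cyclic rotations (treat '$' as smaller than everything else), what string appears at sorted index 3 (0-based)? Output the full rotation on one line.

All 18 rotations (rotation i = S[i:]+S[:i]):
  rot[0] = klinkijhkkmillnmh$
  rot[1] = linkijhkkmillnmh$k
  rot[2] = inkijhkkmillnmh$kl
  rot[3] = nkijhkkmillnmh$kli
  rot[4] = kijhkkmillnmh$klin
  rot[5] = ijhkkmillnmh$klink
  rot[6] = jhkkmillnmh$klinki
  rot[7] = hkkmillnmh$klinkij
  rot[8] = kkmillnmh$klinkijh
  rot[9] = kmillnmh$klinkijhk
  rot[10] = millnmh$klinkijhkk
  rot[11] = illnmh$klinkijhkkm
  rot[12] = llnmh$klinkijhkkmi
  rot[13] = lnmh$klinkijhkkmil
  rot[14] = nmh$klinkijhkkmill
  rot[15] = mh$klinkijhkkmilln
  rot[16] = h$klinkijhkkmillnm
  rot[17] = $klinkijhkkmillnmh
Sorted (with $ < everything):
  sorted[0] = $klinkijhkkmillnmh
  sorted[1] = h$klinkijhkkmillnm
  sorted[2] = hkkmillnmh$klinkij
  sorted[3] = ijhkkmillnmh$klink
  sorted[4] = illnmh$klinkijhkkm
  sorted[5] = inkijhkkmillnmh$kl
  sorted[6] = jhkkmillnmh$klinki
  sorted[7] = kijhkkmillnmh$klin
  sorted[8] = kkmillnmh$klinkijh
  sorted[9] = klinkijhkkmillnmh$
  sorted[10] = kmillnmh$klinkijhk
  sorted[11] = linkijhkkmillnmh$k
  sorted[12] = llnmh$klinkijhkkmi
  sorted[13] = lnmh$klinkijhkkmil
  sorted[14] = mh$klinkijhkkmilln
  sorted[15] = millnmh$klinkijhkk
  sorted[16] = nkijhkkmillnmh$kli
  sorted[17] = nmh$klinkijhkkmill
sorted[3] = ijhkkmillnmh$klink

Answer: ijhkkmillnmh$klink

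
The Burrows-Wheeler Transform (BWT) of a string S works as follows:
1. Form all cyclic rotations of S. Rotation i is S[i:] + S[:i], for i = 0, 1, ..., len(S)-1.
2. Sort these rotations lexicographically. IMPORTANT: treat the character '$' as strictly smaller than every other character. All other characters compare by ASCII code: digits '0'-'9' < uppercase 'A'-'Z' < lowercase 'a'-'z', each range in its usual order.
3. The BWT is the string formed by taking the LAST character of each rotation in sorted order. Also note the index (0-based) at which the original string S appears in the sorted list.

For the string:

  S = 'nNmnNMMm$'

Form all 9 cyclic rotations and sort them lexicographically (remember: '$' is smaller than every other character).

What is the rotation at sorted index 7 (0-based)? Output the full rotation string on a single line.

All 9 rotations (rotation i = S[i:]+S[:i]):
  rot[0] = nNmnNMMm$
  rot[1] = NmnNMMm$n
  rot[2] = mnNMMm$nN
  rot[3] = nNMMm$nNm
  rot[4] = NMMm$nNmn
  rot[5] = MMm$nNmnN
  rot[6] = Mm$nNmnNM
  rot[7] = m$nNmnNMM
  rot[8] = $nNmnNMMm
Sorted (with $ < everything):
  sorted[0] = $nNmnNMMm
  sorted[1] = MMm$nNmnN
  sorted[2] = Mm$nNmnNM
  sorted[3] = NMMm$nNmn
  sorted[4] = NmnNMMm$n
  sorted[5] = m$nNmnNMM
  sorted[6] = mnNMMm$nN
  sorted[7] = nNMMm$nNm
  sorted[8] = nNmnNMMm$
sorted[7] = nNMMm$nNm

Answer: nNMMm$nNm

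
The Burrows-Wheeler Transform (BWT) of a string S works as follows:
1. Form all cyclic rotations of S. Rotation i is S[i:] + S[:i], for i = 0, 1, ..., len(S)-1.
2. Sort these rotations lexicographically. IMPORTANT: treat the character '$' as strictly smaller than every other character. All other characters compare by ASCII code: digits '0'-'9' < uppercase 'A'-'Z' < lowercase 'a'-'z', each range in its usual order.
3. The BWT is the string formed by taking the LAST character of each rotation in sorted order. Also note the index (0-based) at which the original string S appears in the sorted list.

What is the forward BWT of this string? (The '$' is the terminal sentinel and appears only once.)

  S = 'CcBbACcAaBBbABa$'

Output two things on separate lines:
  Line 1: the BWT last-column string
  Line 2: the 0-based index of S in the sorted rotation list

All 16 rotations (rotation i = S[i:]+S[:i]):
  rot[0] = CcBbACcAaBBbABa$
  rot[1] = cBbACcAaBBbABa$C
  rot[2] = BbACcAaBBbABa$Cc
  rot[3] = bACcAaBBbABa$CcB
  rot[4] = ACcAaBBbABa$CcBb
  rot[5] = CcAaBBbABa$CcBbA
  rot[6] = cAaBBbABa$CcBbAC
  rot[7] = AaBBbABa$CcBbACc
  rot[8] = aBBbABa$CcBbACcA
  rot[9] = BBbABa$CcBbACcAa
  rot[10] = BbABa$CcBbACcAaB
  rot[11] = bABa$CcBbACcAaBB
  rot[12] = ABa$CcBbACcAaBBb
  rot[13] = Ba$CcBbACcAaBBbA
  rot[14] = a$CcBbACcAaBBbAB
  rot[15] = $CcBbACcAaBBbABa
Sorted (with $ < everything):
  sorted[0] = $CcBbACcAaBBbABa  (last char: 'a')
  sorted[1] = ABa$CcBbACcAaBBb  (last char: 'b')
  sorted[2] = ACcAaBBbABa$CcBb  (last char: 'b')
  sorted[3] = AaBBbABa$CcBbACc  (last char: 'c')
  sorted[4] = BBbABa$CcBbACcAa  (last char: 'a')
  sorted[5] = Ba$CcBbACcAaBBbA  (last char: 'A')
  sorted[6] = BbABa$CcBbACcAaB  (last char: 'B')
  sorted[7] = BbACcAaBBbABa$Cc  (last char: 'c')
  sorted[8] = CcAaBBbABa$CcBbA  (last char: 'A')
  sorted[9] = CcBbACcAaBBbABa$  (last char: '$')
  sorted[10] = a$CcBbACcAaBBbAB  (last char: 'B')
  sorted[11] = aBBbABa$CcBbACcA  (last char: 'A')
  sorted[12] = bABa$CcBbACcAaBB  (last char: 'B')
  sorted[13] = bACcAaBBbABa$CcB  (last char: 'B')
  sorted[14] = cAaBBbABa$CcBbAC  (last char: 'C')
  sorted[15] = cBbACcAaBBbABa$C  (last char: 'C')
Last column: abbcaABcA$BABBCC
Original string S is at sorted index 9

Answer: abbcaABcA$BABBCC
9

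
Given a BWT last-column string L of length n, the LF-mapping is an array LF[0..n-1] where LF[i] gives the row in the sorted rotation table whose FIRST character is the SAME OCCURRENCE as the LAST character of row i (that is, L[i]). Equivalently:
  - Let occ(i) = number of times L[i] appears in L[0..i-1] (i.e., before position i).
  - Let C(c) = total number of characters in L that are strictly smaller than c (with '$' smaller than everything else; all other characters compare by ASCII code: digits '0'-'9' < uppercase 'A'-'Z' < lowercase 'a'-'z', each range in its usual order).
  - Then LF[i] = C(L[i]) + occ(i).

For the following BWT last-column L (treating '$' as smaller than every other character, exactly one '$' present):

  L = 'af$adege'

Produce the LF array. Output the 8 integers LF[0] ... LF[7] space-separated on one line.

Answer: 1 6 0 2 3 4 7 5

Derivation:
Char counts: '$':1, 'a':2, 'd':1, 'e':2, 'f':1, 'g':1
C (first-col start): C('$')=0, C('a')=1, C('d')=3, C('e')=4, C('f')=6, C('g')=7
L[0]='a': occ=0, LF[0]=C('a')+0=1+0=1
L[1]='f': occ=0, LF[1]=C('f')+0=6+0=6
L[2]='$': occ=0, LF[2]=C('$')+0=0+0=0
L[3]='a': occ=1, LF[3]=C('a')+1=1+1=2
L[4]='d': occ=0, LF[4]=C('d')+0=3+0=3
L[5]='e': occ=0, LF[5]=C('e')+0=4+0=4
L[6]='g': occ=0, LF[6]=C('g')+0=7+0=7
L[7]='e': occ=1, LF[7]=C('e')+1=4+1=5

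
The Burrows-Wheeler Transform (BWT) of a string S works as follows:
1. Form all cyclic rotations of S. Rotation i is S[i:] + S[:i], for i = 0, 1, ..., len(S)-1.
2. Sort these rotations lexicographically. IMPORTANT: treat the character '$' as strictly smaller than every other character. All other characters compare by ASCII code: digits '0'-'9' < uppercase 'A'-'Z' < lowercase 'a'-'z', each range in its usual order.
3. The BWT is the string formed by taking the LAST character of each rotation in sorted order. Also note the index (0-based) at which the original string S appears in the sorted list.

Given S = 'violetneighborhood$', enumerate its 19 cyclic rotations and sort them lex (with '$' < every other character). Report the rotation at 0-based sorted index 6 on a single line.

Answer: hborhood$violetneig

Derivation:
All 19 rotations (rotation i = S[i:]+S[:i]):
  rot[0] = violetneighborhood$
  rot[1] = ioletneighborhood$v
  rot[2] = oletneighborhood$vi
  rot[3] = letneighborhood$vio
  rot[4] = etneighborhood$viol
  rot[5] = tneighborhood$viole
  rot[6] = neighborhood$violet
  rot[7] = eighborhood$violetn
  rot[8] = ighborhood$violetne
  rot[9] = ghborhood$violetnei
  rot[10] = hborhood$violetneig
  rot[11] = borhood$violetneigh
  rot[12] = orhood$violetneighb
  rot[13] = rhood$violetneighbo
  rot[14] = hood$violetneighbor
  rot[15] = ood$violetneighborh
  rot[16] = od$violetneighborho
  rot[17] = d$violetneighborhoo
  rot[18] = $violetneighborhood
Sorted (with $ < everything):
  sorted[0] = $violetneighborhood
  sorted[1] = borhood$violetneigh
  sorted[2] = d$violetneighborhoo
  sorted[3] = eighborhood$violetn
  sorted[4] = etneighborhood$viol
  sorted[5] = ghborhood$violetnei
  sorted[6] = hborhood$violetneig
  sorted[7] = hood$violetneighbor
  sorted[8] = ighborhood$violetne
  sorted[9] = ioletneighborhood$v
  sorted[10] = letneighborhood$vio
  sorted[11] = neighborhood$violet
  sorted[12] = od$violetneighborho
  sorted[13] = oletneighborhood$vi
  sorted[14] = ood$violetneighborh
  sorted[15] = orhood$violetneighb
  sorted[16] = rhood$violetneighbo
  sorted[17] = tneighborhood$viole
  sorted[18] = violetneighborhood$
sorted[6] = hborhood$violetneig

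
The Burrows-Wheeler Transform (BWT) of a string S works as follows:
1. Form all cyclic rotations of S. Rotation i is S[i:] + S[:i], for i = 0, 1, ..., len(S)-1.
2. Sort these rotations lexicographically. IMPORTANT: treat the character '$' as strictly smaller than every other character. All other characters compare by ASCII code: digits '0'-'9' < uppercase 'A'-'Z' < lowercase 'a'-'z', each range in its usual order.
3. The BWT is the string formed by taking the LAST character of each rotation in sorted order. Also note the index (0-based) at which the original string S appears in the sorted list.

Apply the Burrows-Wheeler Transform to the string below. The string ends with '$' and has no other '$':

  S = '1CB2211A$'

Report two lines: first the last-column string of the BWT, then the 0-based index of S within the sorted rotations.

Answer: A21$2B1C1
3

Derivation:
All 9 rotations (rotation i = S[i:]+S[:i]):
  rot[0] = 1CB2211A$
  rot[1] = CB2211A$1
  rot[2] = B2211A$1C
  rot[3] = 2211A$1CB
  rot[4] = 211A$1CB2
  rot[5] = 11A$1CB22
  rot[6] = 1A$1CB221
  rot[7] = A$1CB2211
  rot[8] = $1CB2211A
Sorted (with $ < everything):
  sorted[0] = $1CB2211A  (last char: 'A')
  sorted[1] = 11A$1CB22  (last char: '2')
  sorted[2] = 1A$1CB221  (last char: '1')
  sorted[3] = 1CB2211A$  (last char: '$')
  sorted[4] = 211A$1CB2  (last char: '2')
  sorted[5] = 2211A$1CB  (last char: 'B')
  sorted[6] = A$1CB2211  (last char: '1')
  sorted[7] = B2211A$1C  (last char: 'C')
  sorted[8] = CB2211A$1  (last char: '1')
Last column: A21$2B1C1
Original string S is at sorted index 3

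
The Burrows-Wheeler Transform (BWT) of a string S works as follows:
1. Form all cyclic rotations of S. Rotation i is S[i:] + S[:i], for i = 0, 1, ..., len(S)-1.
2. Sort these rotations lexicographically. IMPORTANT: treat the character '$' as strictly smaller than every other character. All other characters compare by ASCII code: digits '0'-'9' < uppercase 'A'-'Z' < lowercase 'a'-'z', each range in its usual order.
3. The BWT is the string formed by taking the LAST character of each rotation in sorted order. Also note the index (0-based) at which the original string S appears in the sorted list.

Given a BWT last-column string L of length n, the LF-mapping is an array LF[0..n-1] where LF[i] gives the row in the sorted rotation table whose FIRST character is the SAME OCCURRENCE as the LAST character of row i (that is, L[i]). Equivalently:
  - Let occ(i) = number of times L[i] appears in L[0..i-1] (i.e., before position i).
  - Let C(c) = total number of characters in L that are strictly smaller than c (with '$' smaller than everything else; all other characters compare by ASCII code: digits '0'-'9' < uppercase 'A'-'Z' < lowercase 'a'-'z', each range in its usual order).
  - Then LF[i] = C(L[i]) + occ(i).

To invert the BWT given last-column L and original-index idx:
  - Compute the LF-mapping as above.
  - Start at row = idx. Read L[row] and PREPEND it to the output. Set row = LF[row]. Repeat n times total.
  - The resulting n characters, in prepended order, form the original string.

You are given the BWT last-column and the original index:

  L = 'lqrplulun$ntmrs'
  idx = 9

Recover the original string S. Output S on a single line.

LF mapping: 1 8 9 7 2 13 3 14 5 0 6 12 4 10 11
Walk LF starting at row 9, prepending L[row]:
  step 1: row=9, L[9]='$', prepend. Next row=LF[9]=0
  step 2: row=0, L[0]='l', prepend. Next row=LF[0]=1
  step 3: row=1, L[1]='q', prepend. Next row=LF[1]=8
  step 4: row=8, L[8]='n', prepend. Next row=LF[8]=5
  step 5: row=5, L[5]='u', prepend. Next row=LF[5]=13
  step 6: row=13, L[13]='r', prepend. Next row=LF[13]=10
  step 7: row=10, L[10]='n', prepend. Next row=LF[10]=6
  step 8: row=6, L[6]='l', prepend. Next row=LF[6]=3
  step 9: row=3, L[3]='p', prepend. Next row=LF[3]=7
  step 10: row=7, L[7]='u', prepend. Next row=LF[7]=14
  step 11: row=14, L[14]='s', prepend. Next row=LF[14]=11
  step 12: row=11, L[11]='t', prepend. Next row=LF[11]=12
  step 13: row=12, L[12]='m', prepend. Next row=LF[12]=4
  step 14: row=4, L[4]='l', prepend. Next row=LF[4]=2
  step 15: row=2, L[2]='r', prepend. Next row=LF[2]=9
Reversed output: rlmtsuplnrunql$

Answer: rlmtsuplnrunql$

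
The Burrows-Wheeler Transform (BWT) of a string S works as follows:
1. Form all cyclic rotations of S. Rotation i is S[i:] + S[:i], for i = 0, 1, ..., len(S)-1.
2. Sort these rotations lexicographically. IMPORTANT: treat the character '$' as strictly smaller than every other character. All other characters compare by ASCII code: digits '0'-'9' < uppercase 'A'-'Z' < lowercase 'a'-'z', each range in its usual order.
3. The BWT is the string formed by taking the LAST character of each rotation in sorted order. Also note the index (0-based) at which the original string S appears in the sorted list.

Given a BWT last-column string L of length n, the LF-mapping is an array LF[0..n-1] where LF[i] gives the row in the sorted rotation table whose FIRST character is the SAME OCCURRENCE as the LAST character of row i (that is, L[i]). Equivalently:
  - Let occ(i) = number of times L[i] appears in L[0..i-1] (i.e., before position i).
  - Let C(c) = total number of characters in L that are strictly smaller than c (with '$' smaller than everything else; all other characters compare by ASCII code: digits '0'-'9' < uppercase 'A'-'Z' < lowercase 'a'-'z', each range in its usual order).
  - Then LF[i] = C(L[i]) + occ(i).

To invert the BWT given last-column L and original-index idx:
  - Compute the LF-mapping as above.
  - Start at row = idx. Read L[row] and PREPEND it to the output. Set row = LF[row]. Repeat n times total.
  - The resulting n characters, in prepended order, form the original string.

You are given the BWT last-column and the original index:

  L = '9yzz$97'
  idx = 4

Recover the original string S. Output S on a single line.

Answer: y7z9z9$

Derivation:
LF mapping: 2 4 5 6 0 3 1
Walk LF starting at row 4, prepending L[row]:
  step 1: row=4, L[4]='$', prepend. Next row=LF[4]=0
  step 2: row=0, L[0]='9', prepend. Next row=LF[0]=2
  step 3: row=2, L[2]='z', prepend. Next row=LF[2]=5
  step 4: row=5, L[5]='9', prepend. Next row=LF[5]=3
  step 5: row=3, L[3]='z', prepend. Next row=LF[3]=6
  step 6: row=6, L[6]='7', prepend. Next row=LF[6]=1
  step 7: row=1, L[1]='y', prepend. Next row=LF[1]=4
Reversed output: y7z9z9$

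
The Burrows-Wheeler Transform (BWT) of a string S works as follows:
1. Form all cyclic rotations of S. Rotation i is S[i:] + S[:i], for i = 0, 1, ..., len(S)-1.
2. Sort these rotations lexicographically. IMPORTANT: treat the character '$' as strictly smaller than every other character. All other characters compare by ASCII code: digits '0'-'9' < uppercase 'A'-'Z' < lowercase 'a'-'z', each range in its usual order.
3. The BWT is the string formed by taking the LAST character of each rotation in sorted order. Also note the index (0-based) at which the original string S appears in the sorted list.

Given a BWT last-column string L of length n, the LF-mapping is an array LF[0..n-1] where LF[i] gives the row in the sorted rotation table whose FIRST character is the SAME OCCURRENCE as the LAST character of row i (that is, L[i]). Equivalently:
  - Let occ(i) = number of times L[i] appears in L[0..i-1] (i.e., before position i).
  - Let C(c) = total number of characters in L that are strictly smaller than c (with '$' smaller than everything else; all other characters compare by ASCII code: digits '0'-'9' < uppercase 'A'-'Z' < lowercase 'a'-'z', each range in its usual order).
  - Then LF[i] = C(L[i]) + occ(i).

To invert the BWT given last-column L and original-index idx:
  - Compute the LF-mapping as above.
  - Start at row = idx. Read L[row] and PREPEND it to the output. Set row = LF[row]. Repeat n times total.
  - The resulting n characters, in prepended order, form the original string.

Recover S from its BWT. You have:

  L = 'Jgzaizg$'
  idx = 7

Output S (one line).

LF mapping: 1 3 6 2 5 7 4 0
Walk LF starting at row 7, prepending L[row]:
  step 1: row=7, L[7]='$', prepend. Next row=LF[7]=0
  step 2: row=0, L[0]='J', prepend. Next row=LF[0]=1
  step 3: row=1, L[1]='g', prepend. Next row=LF[1]=3
  step 4: row=3, L[3]='a', prepend. Next row=LF[3]=2
  step 5: row=2, L[2]='z', prepend. Next row=LF[2]=6
  step 6: row=6, L[6]='g', prepend. Next row=LF[6]=4
  step 7: row=4, L[4]='i', prepend. Next row=LF[4]=5
  step 8: row=5, L[5]='z', prepend. Next row=LF[5]=7
Reversed output: zigzagJ$

Answer: zigzagJ$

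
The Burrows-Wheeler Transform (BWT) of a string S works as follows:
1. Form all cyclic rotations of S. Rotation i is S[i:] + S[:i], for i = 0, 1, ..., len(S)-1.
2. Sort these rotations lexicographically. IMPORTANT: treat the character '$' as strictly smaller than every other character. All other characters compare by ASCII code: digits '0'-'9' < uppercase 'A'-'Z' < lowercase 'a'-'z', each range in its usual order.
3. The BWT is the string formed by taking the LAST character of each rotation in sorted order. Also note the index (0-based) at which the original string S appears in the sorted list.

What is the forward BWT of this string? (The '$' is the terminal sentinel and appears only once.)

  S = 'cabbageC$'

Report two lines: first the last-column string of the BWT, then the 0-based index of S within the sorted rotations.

All 9 rotations (rotation i = S[i:]+S[:i]):
  rot[0] = cabbageC$
  rot[1] = abbageC$c
  rot[2] = bbageC$ca
  rot[3] = bageC$cab
  rot[4] = ageC$cabb
  rot[5] = geC$cabba
  rot[6] = eC$cabbag
  rot[7] = C$cabbage
  rot[8] = $cabbageC
Sorted (with $ < everything):
  sorted[0] = $cabbageC  (last char: 'C')
  sorted[1] = C$cabbage  (last char: 'e')
  sorted[2] = abbageC$c  (last char: 'c')
  sorted[3] = ageC$cabb  (last char: 'b')
  sorted[4] = bageC$cab  (last char: 'b')
  sorted[5] = bbageC$ca  (last char: 'a')
  sorted[6] = cabbageC$  (last char: '$')
  sorted[7] = eC$cabbag  (last char: 'g')
  sorted[8] = geC$cabba  (last char: 'a')
Last column: Cecbba$ga
Original string S is at sorted index 6

Answer: Cecbba$ga
6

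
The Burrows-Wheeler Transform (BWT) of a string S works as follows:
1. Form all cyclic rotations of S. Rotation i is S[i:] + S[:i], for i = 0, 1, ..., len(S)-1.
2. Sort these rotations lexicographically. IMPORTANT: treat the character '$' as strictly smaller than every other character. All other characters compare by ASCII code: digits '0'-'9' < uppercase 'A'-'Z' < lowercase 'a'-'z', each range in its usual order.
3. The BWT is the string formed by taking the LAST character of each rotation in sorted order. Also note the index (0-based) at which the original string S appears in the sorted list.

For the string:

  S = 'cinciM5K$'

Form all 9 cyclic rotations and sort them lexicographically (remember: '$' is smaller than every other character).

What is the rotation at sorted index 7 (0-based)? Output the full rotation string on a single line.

Answer: inciM5K$c

Derivation:
All 9 rotations (rotation i = S[i:]+S[:i]):
  rot[0] = cinciM5K$
  rot[1] = inciM5K$c
  rot[2] = nciM5K$ci
  rot[3] = ciM5K$cin
  rot[4] = iM5K$cinc
  rot[5] = M5K$cinci
  rot[6] = 5K$cinciM
  rot[7] = K$cinciM5
  rot[8] = $cinciM5K
Sorted (with $ < everything):
  sorted[0] = $cinciM5K
  sorted[1] = 5K$cinciM
  sorted[2] = K$cinciM5
  sorted[3] = M5K$cinci
  sorted[4] = ciM5K$cin
  sorted[5] = cinciM5K$
  sorted[6] = iM5K$cinc
  sorted[7] = inciM5K$c
  sorted[8] = nciM5K$ci
sorted[7] = inciM5K$c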